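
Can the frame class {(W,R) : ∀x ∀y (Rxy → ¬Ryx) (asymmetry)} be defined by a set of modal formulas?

Not definable by any modal formula

Modal frame validity is preserved under surjective bounded morphisms.
The 3-cycle (worlds w0,w1,w2 with w0→w1→w2→w0) is asymmetric. Mapping every world to a single reflexive point • is a surjective bounded morphism, and the reflexive point is not asymmetric (R•• but asymmetry requires ¬R••).
So no modal formula (or set of formulas) defines exactly the asymmetric frames.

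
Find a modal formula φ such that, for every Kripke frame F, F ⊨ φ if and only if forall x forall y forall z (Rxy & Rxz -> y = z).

◇r → □r

A defining formula is ◇r → □r (the CD axiom).
Suppose ◇r→□r is valid. Take Rxy, Rxz and set V(r)={y}. Then ◇r at x, so □r at x, so r at z, i.e. z=y.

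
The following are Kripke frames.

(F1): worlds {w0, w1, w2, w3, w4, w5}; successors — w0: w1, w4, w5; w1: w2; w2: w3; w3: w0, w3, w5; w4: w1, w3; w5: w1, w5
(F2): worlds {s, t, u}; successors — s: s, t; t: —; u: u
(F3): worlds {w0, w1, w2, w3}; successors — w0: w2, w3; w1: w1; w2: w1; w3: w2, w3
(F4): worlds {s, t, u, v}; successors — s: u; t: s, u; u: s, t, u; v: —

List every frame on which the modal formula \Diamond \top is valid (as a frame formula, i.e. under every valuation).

This is the axiom for seriality; its first-order frame correspondent is \forall x \exists y Rxy.
(F1): holds.
(F2): fails — world t has no successor.
(F3): holds.
(F4): fails — world v has no successor.
Valid on: (F1), (F3).

(F1), (F3)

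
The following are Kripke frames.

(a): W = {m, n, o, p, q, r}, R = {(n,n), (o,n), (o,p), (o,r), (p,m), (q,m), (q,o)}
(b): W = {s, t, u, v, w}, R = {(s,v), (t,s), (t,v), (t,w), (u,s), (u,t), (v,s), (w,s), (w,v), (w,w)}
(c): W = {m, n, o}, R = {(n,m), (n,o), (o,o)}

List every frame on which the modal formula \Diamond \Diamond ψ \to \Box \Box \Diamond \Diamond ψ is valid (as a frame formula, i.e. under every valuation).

This is the axiom for a generalized confluence (Geach) condition; its first-order frame correspondent is \forall x \forall y \forall z ((x R^2 y \wedge x R^2 z) \to \exists w (y = w \wedge z R^2 w)).
(a): fails — oR²m, oR²m but no w with m=w and mR²w.
(b): fails — tR²s, tR²v but no w* with s=w* and vR²w*.
(c): ✓.
Valid on: (c).

(c)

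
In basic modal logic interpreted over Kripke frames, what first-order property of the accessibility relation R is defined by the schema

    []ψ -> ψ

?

Suppose □ψ→ψ is valid. At any x set V(ψ)={w : Rxw}. Then □ψ holds at x, so ψ holds at x, i.e. Rxx.

reflexivity: forall x Rxx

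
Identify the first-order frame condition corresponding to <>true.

seriality: forall x exists y Rxy

◇⊤ holds at w iff w has a successor, so frame-validity of ◇⊤ is exactly seriality. Equivalently via □ψ → ◇ψ:
Suppose □ψ→◇ψ is valid. At any x set V(ψ)=W. Then □ψ at x, so ◇ψ at x, so x has a successor.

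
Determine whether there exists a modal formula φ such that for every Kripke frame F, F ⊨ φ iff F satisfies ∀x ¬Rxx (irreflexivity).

Not modally definable

If a class were modally definable it would be closed under surjective bounded morphisms (Goldblatt–Thomason).
The 4-cycle (worlds s,t,u,v with s→t→u→v→s) is irreflexive, and the map sending every world to a single reflexive point • is a surjective bounded morphism (forth: every edge maps to (•,•); back: every world has a successor). So any modal formula valid on the 4-cycle is also valid on the reflexive point, which is not irreflexive.
So the class is not modally definable.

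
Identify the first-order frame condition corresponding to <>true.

seriality: forall x exists y Rxy

◇⊤ holds at w iff w has a successor, so frame-validity of ◇⊤ is exactly seriality. Equivalently via □A → ◇A:
Suppose □A→◇A is valid. At any x set V(A)=W. Then □A at x, so ◇A at x, so x has a successor.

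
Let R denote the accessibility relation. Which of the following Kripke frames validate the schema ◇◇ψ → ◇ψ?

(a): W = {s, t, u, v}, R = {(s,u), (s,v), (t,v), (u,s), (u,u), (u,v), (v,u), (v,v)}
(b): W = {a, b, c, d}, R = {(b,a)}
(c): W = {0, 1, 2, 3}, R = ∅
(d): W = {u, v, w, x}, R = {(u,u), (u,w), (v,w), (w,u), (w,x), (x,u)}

(b), (c)

This is the axiom for transitivity; its first-order frame correspondent is ∀x ∀y ∀z (Rxy ∧ Ryz → Rxz).
(a): fails — Rtv and Rvu but not Rtu.
(b): ✓.
(c): ✓.
(d): fails — Rwu and Ruw but not Rww.
Valid on: (b), (c).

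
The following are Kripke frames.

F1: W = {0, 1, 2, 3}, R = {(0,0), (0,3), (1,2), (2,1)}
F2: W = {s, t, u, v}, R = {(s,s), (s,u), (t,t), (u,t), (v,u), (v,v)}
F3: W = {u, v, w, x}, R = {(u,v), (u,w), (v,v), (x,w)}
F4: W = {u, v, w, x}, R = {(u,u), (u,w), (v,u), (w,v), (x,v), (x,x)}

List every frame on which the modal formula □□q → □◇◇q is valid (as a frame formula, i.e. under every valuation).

The schema corresponds to a generalized confluence (Geach) condition: ∀x ∀z (xRz → ∃w (xR²w ∧ zR²w)).
F1: fails — 0R3 but no w with 0R²w and 3R²w.
F2: condition met.
F3: fails — uRw but no t with uR²t and wR²t.
F4: condition met.

F2, F4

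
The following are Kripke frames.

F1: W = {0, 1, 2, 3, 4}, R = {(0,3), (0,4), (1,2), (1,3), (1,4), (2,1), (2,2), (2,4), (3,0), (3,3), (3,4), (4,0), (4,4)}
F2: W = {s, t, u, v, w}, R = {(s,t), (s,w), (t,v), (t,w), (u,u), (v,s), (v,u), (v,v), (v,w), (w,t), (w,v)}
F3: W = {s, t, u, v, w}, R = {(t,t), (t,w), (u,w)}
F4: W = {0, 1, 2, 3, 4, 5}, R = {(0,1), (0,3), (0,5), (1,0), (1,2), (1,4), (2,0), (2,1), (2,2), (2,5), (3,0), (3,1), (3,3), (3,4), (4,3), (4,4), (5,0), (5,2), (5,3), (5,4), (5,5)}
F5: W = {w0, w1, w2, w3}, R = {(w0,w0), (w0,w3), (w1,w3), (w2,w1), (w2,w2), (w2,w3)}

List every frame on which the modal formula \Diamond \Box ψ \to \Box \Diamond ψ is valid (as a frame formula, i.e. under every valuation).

The schema corresponds to convergence: \forall x \forall y \forall z (Rxy \wedge Rxz \to \exists w (Ryw \wedge Rzw)).
F1: condition met.
F2: fails — Rvw and Rvu but w and u have no common successor.
F3: fails — Rtt and Rtw but t and w have no common successor.
F4: fails — R12 and R14 but 2 and 4 have no common successor.
F5: fails — Rw0w0 and Rw0w3 but w0 and w3 have no common successor.

F1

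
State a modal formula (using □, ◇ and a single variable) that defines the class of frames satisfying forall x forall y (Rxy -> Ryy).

□(□p → p)

The condition is shift-reflexivity. The T□ schema □(□p → p) defines it.
Suppose □(□p→p) is valid. Take Rxy and set V(p)={w : Ryw}. Then at y, □p holds; since □(□p→p) at x, □p→p at y, so p at y, i.e. Ryy.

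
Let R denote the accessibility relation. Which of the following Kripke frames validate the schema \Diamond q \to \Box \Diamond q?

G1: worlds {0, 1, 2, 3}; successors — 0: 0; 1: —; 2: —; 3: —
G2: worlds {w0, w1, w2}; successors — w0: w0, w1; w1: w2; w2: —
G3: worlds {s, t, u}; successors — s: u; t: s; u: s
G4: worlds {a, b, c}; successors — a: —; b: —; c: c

G1, G4

Frame correspondent (Sahlqvist): \forall x \forall y \forall z (Rxy \wedge Rxz \to Ryz) — i.e. the Euclidean property.
G1: satisfies the condition.
G2: fails — Rw0w1 and Rw0w1 but not Rw1w1.
G3: fails — Rsu and Rsu but not Ruu.
G4: satisfies the condition.
Valid on: G1, G4.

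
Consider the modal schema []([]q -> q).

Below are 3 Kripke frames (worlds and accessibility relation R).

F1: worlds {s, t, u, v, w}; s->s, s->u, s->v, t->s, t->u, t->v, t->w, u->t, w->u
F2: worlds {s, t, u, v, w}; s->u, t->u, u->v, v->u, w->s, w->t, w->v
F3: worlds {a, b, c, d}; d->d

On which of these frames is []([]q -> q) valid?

The schema corresponds to shift-reflexivity: forall x forall y (Rxy -> Ryy).
F1: fails — Rtv but not Rvv.
F2: fails — Ruv but not Rvv.
F3: satisfies the condition.
Valid on: F3.

F3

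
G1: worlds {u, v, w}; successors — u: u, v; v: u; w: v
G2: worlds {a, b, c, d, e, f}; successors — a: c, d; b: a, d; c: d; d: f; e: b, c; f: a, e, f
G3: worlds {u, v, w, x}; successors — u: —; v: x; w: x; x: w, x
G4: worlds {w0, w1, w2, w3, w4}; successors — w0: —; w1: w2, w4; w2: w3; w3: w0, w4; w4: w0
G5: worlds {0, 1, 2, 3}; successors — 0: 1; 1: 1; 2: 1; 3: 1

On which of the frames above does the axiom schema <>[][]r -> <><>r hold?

This is the axiom for a generalized confluence (Geach) condition; its first-order frame correspondent is forall x forall y (xRy -> exists w (y R^2 w & x R^2 w)).
G1: ✓.
G2: fails — eRc but no w with cR²w and eR²w.
G3: ✓.
G4: fails — w1Rw4 but no w with w4R²w and w1R²w.
G5: ✓.
Valid on: G1, G3, G5.

G1, G3, G5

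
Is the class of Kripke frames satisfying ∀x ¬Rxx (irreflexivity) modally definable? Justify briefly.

Any modally definable frame class is closed under surjective bounded morphisms.
The 4-cycle (worlds a,b,c,d with a→b→c→d→a) is irreflexive, and the map sending every world to a single reflexive point • is a surjective bounded morphism (forth: every edge maps to (•,•); back: every world has a successor). So any modal formula valid on the 4-cycle is also valid on the reflexive point, which is not irreflexive.
Hence irreflexivity is not modally definable.

No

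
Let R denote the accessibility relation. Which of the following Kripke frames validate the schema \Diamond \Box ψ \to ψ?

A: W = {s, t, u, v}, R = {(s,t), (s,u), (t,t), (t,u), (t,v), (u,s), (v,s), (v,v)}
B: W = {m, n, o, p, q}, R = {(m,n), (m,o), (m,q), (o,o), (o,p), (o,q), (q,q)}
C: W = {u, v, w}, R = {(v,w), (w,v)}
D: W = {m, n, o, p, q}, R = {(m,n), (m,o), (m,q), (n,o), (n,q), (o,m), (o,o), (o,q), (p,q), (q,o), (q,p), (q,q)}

Frame correspondent (Sahlqvist): \forall x \forall y (Rxy \to Ryx) — i.e. symmetry.
A: fails — Rtv but not Rvt.
B: fails — Rop but not Rpo.
C: ✓.
D: fails — Rno but not Ron.

C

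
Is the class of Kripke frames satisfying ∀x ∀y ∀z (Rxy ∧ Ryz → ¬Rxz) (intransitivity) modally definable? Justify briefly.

Not definable by any modal formula

Any modally definable frame class is closed under surjective bounded morphisms.
The 5-cycle (worlds 0,1,2,3,4 with 0→1→2→3→4→0) is intransitive. Mapping every world to a single reflexive point • is a surjective bounded morphism; the reflexive point is not intransitive (R••∧R•• but R••).
So no modal formula (or set of formulas) defines exactly the intransitive frames.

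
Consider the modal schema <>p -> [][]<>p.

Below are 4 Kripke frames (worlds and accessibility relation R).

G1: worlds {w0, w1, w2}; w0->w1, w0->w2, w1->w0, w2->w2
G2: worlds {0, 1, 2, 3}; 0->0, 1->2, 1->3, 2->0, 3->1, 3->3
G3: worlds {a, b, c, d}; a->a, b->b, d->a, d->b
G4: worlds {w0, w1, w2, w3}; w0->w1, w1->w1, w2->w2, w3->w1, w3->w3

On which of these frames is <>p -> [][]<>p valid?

Frame correspondent (Sahlqvist): forall x forall y forall z ((xRy & x R^2 z) -> exists w (y = w & zRw)) — i.e. a generalized confluence (Geach) condition.
G1: fails — w0Rw1, w0R²w2 but no w with w1=w and w2Rw.
G2: fails — 1R2, 1R²0 but no w with 2=w and 0Rw.
G3: fails — dRa, dR²b but no w with a=w and bRw.
G4: fails — w3Rw3, w3R²w1 but no w with w3=w and w1Rw.

none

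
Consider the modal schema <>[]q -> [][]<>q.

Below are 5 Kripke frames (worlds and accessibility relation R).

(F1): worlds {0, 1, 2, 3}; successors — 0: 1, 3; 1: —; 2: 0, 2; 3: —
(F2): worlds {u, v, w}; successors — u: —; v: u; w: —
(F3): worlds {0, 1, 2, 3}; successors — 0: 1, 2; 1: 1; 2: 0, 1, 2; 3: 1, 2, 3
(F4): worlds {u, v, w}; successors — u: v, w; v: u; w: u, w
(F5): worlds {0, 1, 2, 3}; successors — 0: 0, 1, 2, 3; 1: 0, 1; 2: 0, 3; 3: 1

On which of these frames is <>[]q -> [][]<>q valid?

(F2), (F3)

This is the axiom for a generalized confluence (Geach) condition; its first-order frame correspondent is forall x forall y forall z ((xRy & x R^2 z) -> exists w (yRw & zRw)).
(F1): fails — 2R0, 2R²1 but no w with 0Rw and 1Rw.
(F2): satisfies the condition.
(F3): satisfies the condition.
(F4): fails — uRv, uR²u but no t with vRt and uRt.
(F5): fails — 0R2, 0R²3 but no w with 2Rw and 3Rw.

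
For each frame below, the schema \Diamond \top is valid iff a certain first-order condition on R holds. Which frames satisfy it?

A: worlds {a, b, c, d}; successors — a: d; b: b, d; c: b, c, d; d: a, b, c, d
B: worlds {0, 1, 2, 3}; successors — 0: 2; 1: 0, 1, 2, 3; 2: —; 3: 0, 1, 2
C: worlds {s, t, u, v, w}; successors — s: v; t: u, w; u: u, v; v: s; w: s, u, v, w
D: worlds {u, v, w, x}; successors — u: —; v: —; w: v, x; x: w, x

A, C

This is the axiom for seriality; its first-order frame correspondent is \forall x \exists y Rxy.
A: satisfies the condition.
B: fails — world 2 has no successor.
C: satisfies the condition.
D: fails — world u has no successor.
Valid on: A, C.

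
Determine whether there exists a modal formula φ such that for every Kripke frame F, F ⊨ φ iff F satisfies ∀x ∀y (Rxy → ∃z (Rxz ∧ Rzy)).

The condition is density. A defining modal formula is □□r → □r.

Yes — defined by □□r → □r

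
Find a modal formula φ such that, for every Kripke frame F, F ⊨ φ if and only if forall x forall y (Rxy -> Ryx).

s → □◇s

A defining formula is s → □◇s (the B axiom).
Suppose s→□◇s is valid. Take Rxy and set V(s)={x}. Then s at x, so □◇s at x, so ◇s at y, so some z with Ryz has s; z=x, i.e. Ryx.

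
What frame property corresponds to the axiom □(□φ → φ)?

Suppose □(□φ→φ) is valid. Take Rxy and set V(φ)={w : Ryw}. Then at y, □φ holds; since □(□φ→φ) at x, □φ→φ at y, so φ at y, i.e. Ryy.

Shift-reflexivity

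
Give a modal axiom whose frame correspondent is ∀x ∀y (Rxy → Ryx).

This is symmetry; the standard corresponding axiom is B: q → □◇q.

q → □◇q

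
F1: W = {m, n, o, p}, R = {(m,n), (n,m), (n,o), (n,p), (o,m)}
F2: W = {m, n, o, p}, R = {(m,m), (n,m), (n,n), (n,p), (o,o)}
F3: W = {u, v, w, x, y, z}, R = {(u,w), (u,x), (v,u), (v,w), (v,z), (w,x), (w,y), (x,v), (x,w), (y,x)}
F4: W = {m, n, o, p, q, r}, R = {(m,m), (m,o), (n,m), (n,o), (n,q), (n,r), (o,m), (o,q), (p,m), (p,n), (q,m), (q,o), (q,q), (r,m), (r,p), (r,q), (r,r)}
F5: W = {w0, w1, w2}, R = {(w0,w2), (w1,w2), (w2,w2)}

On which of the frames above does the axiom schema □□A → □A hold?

The schema corresponds to density: ∀x ∀y (Rxy → ∃z (Rxz ∧ Rzy)).
F1: fails — Rom but no z with Roz and Rzm.
F2: condition met.
F3: fails — Ryx but no t with Ryt and Rtx.
F4: fails — Rpn but no z with Rpz and Rzn.
F5: condition met.
Valid on: F2, F5.

F2, F5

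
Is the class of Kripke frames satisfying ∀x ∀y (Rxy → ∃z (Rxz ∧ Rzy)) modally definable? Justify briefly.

Yes, by □□q → □q

This is a Sahlqvist condition; the C4 axiom □□q → □q defines it.
Suppose □□q→□q is valid. Take Rxy and set V(q)={w : xR²w}. Then □□q at x, so □q at x, so q at y, i.e. ∃z(Rxz∧Rzy).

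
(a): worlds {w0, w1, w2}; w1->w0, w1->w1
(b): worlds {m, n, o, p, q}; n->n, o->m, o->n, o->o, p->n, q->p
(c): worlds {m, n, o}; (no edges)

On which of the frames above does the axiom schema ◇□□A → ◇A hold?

(c)

Frame correspondent (Sahlqvist): ∀x ∀y (xRy → ∃w (yR²w ∧ xRw)) — i.e. a generalized confluence (Geach) condition.
(a): fails — w1Rw0 but no w with w0R²w and w1Rw.
(b): fails — oRm but no w with mR²w and oRw.
(c): holds.
Valid on: (c).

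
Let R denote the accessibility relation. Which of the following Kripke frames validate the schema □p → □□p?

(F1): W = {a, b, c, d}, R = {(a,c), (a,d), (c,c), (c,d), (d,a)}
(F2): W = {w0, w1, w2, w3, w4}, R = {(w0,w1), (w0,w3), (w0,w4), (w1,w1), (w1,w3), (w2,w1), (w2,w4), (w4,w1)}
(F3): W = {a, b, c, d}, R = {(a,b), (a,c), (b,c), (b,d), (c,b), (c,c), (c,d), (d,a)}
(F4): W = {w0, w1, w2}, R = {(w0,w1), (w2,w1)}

(F4)

This is the axiom for transitivity; its first-order frame correspondent is ∀x ∀y ∀z (Rxy ∧ Ryz → Rxz).
(F1): fails — Rcd and Rda but not Rca.
(F2): fails — Rw4w1 and Rw1w3 but not Rw4w3.
(F3): fails — Rbc and Rcb but not Rbb.
(F4): satisfies the condition.
Valid on: (F4).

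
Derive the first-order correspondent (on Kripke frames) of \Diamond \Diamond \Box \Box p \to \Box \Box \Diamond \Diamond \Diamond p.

This is a Sahlqvist (Geach-type) schema ◇^2□^2p → □^2◇^3p.
Minimal-valuation argument: fix x; take any y with xR^2y and any z with xR^2z. Set V(p) to the set of worlds R-reachable from y in exactly 2 steps. Then □^2p holds at y, so the antecedent holds at x; validity forces ◇^3p at z, giving a w with zR^3w and yR^2w.
First-order correspondent: \forall x \forall y \forall z ((x R^2 y \wedge x R^2 z) \to \exists w (y R^2 w \wedge z R^3 w)).

\forall x \forall y \forall z ((x R^2 y \wedge x R^2 z) \to \exists w (y R^2 w \wedge z R^3 w))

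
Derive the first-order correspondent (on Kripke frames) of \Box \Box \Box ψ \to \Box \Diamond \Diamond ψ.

\forall x \forall z (xRz \to \exists w (x R^3 w \wedge z R^2 w))

This is a Sahlqvist (Geach-type) schema ◇^0□^3ψ → □^1◇^2ψ.
Minimal-valuation argument: fix x; take any y with xR^0y and any z with xR^1z. Set V(ψ) to the set of worlds R-reachable from y in exactly 3 steps. Then □^3ψ holds at y, so the antecedent holds at x; validity forces ◇^2ψ at z, giving a w with zR^2w and yR^3w.
First-order correspondent: \forall x \forall z (xRz \to \exists w (x R^3 w \wedge z R^2 w)).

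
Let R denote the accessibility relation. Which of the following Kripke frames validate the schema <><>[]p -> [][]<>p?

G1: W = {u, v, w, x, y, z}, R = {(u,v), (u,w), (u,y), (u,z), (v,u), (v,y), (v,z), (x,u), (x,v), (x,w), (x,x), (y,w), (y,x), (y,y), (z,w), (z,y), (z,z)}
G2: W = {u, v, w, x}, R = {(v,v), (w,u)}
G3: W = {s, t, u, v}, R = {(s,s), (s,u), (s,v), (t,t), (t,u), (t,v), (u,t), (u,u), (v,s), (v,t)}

G2, G3

The schema corresponds to a generalized confluence (Geach) condition: forall x forall y forall z ((x R^2 y & x R^2 z) -> exists w (yRw & zRw)).
G1: fails — uR²u, uR²w but no t with uRt and wRt.
G2: condition met.
G3: condition met.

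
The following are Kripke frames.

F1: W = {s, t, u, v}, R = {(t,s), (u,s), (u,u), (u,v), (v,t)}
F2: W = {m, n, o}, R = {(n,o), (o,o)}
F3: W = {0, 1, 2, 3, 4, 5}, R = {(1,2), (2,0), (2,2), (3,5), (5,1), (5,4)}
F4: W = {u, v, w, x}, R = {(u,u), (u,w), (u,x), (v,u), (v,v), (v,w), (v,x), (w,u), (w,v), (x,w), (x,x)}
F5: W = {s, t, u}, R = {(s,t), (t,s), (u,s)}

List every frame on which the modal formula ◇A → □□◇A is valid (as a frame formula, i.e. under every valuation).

This is the axiom for a generalized confluence (Geach) condition; its first-order frame correspondent is ∀x ∀y ∀z ((xRy ∧ xR²z) → ∃w (y = w ∧ zRw)).
F1: fails — uRs, uR²s but no w with s=w and sRw.
F2: satisfies the condition.
F3: fails — 1R2, 1R²0 but no w with 2=w and 0Rw.
F4: fails — uRu, uR²x but no t with u=t and xRt.
F5: satisfies the condition.

F2, F5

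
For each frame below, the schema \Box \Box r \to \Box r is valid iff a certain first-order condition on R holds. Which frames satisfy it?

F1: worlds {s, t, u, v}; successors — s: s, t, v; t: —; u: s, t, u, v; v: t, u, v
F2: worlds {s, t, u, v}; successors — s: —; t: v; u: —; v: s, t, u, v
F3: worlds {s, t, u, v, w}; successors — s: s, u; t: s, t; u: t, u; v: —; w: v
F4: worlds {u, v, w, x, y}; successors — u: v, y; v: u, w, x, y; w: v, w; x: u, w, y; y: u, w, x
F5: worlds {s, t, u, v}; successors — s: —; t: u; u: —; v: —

F1, F2

The schema corresponds to density: \forall x \forall y (Rxy \to \exists z (Rxz \wedge Rzy)).
F1: condition met.
F2: condition met.
F3: fails — Rwv but no z with Rwz and Rzv.
F4: fails — Ruv but no z with Ruz and Rzv.
F5: fails — Rtu but no z with Rtz and Rzu.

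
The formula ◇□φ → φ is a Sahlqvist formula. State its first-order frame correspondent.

Equivalently (dual form): φ → □◇φ.
Suppose φ→□◇φ is valid. Take Rxy and set V(φ)={x}. Then φ at x, so □◇φ at x, so ◇φ at y, so some z with Ryz has φ; z=x, i.e. Ryx.

Symmetry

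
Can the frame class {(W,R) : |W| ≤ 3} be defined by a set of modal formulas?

If a class were modally definable it would be closed under disjoint unions (Goldblatt–Thomason).
Any modal formula valid on each of 4 disjoint one-world frames is valid on their disjoint union (validity is preserved under disjoint unions). Each one-world frame has |W|=1≤3, but the union has |W|=4.
So the class is not modally definable.

No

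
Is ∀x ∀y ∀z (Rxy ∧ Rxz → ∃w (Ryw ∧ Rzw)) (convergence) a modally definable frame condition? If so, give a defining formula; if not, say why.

The condition is convergence. A defining modal formula is ◇□r → □◇r.
Suppose ◇□r→□◇r is valid. Take Rxy, Rxz and set V(r)={w : Ryw}. Then □r at y so ◇□r at x, so □◇r at x, so ◇r at z, giving w with Rzw and Ryw.

Yes, by ◇□r → □◇r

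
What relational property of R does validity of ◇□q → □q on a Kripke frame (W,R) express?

the Euclidean property

This is a form of the 5 axiom.
Its frame correspondent is the Euclidean property — ∀x ∀y ∀z (Rxy ∧ Rxz → Ryz).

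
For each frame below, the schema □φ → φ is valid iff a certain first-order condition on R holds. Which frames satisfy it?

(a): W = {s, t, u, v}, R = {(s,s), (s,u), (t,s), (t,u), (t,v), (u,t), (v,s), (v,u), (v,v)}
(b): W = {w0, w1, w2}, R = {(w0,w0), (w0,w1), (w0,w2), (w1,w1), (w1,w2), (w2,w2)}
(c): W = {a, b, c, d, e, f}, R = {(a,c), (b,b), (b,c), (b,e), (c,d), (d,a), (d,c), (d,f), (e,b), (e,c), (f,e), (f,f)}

Frame correspondent (Sahlqvist): ∀x Rxx — i.e. reflexivity.
(a): fails — world t does not see itself.
(b): condition met.
(c): fails — world a does not see itself.
Valid on: (b).

(b)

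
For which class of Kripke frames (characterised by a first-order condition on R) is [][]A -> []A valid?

density: forall x forall y (Rxy -> exists z (Rxz & Rzy))

This schema is the C4 axiom.
Its frame correspondent is density — forall x forall y (Rxy -> exists z (Rxz & Rzy)).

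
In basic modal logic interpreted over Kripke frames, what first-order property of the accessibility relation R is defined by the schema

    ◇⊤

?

This schema is equivalent to the D axiom □r → ◇r.
Its frame correspondent is seriality — ∀x ∃y Rxy.

seriality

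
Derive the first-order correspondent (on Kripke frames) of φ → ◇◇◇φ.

∀x ∃w (x = w ∧ xR³w)

This is a Sahlqvist (Geach-type) schema ◇^0□^0φ → □^0◇^3φ.
Minimal-valuation argument: fix x; take any y with xR^0y and any z with xR^0z. Set V(φ) to the set of worlds R-reachable from y in exactly 0 steps. Then □^0φ holds at y, so the antecedent holds at x; validity forces ◇^3φ at z, giving a w with zR^3w and yR^0w.
First-order correspondent: ∀x ∃w (x = w ∧ xR³w).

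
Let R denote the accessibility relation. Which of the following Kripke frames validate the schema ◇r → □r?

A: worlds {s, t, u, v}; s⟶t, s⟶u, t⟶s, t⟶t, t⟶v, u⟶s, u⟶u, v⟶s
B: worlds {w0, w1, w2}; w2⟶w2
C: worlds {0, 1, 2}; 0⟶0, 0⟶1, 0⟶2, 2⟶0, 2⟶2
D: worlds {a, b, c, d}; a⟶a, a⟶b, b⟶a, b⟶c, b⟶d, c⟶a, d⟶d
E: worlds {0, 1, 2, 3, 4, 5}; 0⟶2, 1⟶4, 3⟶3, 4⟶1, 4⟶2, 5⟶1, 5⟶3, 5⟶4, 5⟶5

B

Frame correspondent (Sahlqvist): ∀x ∀y ∀z (Rxy ∧ Rxz → y = z) — i.e. partial functionality.
A: fails — s sees both t and u.
B: holds.
C: fails — 0 sees both 0 and 1.
D: fails — a sees both a and b.
E: fails — 4 sees both 1 and 2.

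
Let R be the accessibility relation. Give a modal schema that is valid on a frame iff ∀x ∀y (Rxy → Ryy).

This is shift-reflexivity; the standard corresponding axiom is T□: □(□ψ → ψ).
Suppose □(□ψ→ψ) is valid. Take Rxy and set V(ψ)={w : Ryw}. Then at y, □ψ holds; since □(□ψ→ψ) at x, □ψ→ψ at y, so ψ at y, i.e. Ryy.

□(□ψ → ψ)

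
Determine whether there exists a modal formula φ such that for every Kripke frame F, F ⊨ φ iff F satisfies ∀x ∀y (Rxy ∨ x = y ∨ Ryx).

Any modally definable frame class is closed under disjoint unions.
Take 3 disjoint single-world reflexive frames: each is trivially connected, but their disjoint union has 3 worlds with no edge between distinct components, so it is not connected.
Hence connectedness of R is not modally definable.

Not definable by any modal formula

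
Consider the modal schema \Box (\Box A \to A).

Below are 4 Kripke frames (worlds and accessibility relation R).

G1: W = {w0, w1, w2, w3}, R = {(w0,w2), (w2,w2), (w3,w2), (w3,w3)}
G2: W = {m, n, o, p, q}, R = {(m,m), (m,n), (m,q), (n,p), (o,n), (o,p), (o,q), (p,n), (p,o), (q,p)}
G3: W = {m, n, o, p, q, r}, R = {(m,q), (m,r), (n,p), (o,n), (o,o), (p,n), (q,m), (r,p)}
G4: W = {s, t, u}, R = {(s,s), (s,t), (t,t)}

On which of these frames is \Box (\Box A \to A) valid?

This is the axiom for shift-reflexivity; its first-order frame correspondent is \forall x \forall y (Rxy \to Ryy).
G1: holds.
G2: fails — Ron but not Rnn.
G3: fails — Ron but not Rnn.
G4: holds.

G1, G4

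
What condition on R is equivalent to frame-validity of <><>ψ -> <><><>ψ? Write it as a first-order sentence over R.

forall x forall y (x R^2 y -> exists w (y = w & x R^3 w))

This is a Sahlqvist (Geach-type) schema ◇^2□^0ψ → □^0◇^3ψ.
First-order correspondent: forall x forall y (x R^2 y -> exists w (y = w & x R^3 w)).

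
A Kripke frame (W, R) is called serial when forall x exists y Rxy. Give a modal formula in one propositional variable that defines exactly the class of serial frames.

□q → ◇q

This is seriality; the standard corresponding axiom is D: □q → ◇q.
Suppose □q→◇q is valid. At any x set V(q)=W. Then □q at x, so ◇q at x, so x has a successor.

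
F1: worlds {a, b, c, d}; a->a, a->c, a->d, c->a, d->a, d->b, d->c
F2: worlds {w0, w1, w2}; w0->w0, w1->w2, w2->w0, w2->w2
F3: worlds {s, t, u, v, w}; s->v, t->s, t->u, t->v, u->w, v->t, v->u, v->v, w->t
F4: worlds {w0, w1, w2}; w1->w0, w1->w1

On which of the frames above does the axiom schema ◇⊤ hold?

The schema corresponds to seriality: ∀x ∃y Rxy.
F1: fails — world b has no successor.
F2: holds.
F3: holds.
F4: fails — world w0 has no successor.
Valid on: F2, F3.

F2, F3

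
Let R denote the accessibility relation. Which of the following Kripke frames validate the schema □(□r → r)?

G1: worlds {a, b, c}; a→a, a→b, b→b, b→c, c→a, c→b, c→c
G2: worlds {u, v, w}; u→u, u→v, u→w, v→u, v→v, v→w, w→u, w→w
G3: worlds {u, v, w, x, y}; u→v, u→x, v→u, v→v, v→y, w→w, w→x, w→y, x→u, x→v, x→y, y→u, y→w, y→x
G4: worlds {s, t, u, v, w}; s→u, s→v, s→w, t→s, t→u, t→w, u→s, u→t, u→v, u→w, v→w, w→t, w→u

This is the axiom for shift-reflexivity; its first-order frame correspondent is ∀x ∀y (Rxy → Ryy).
G1: satisfies the condition.
G2: satisfies the condition.
G3: fails — Ryx but not Rxx.
G4: fails — Ruv but not Rvv.

G1, G2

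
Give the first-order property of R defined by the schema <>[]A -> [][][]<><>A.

forall x forall y forall z ((xRy & x R^3 z) -> exists w (yRw & z R^2 w))

This is a Sahlqvist (Geach-type) schema ◇^1□^1A → □^3◇^2A.
Minimal-valuation argument: fix x; take any y with xR^1y and any z with xR^3z. Set V(A) to the set of worlds R-reachable from y in exactly 1 step. Then □^1A holds at y, so the antecedent holds at x; validity forces ◇^2A at z, giving a w with zR^2w and yR^1w.
First-order correspondent: forall x forall y forall z ((xRy & x R^3 z) -> exists w (yRw & z R^2 w)).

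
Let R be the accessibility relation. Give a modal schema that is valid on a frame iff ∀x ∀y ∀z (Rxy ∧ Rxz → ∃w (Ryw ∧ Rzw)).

◇□q → □◇q

This is convergence; the standard corresponding axiom is .2: ◇□q → □◇q.
Suppose ◇□q→□◇q is valid. Take Rxy, Rxz and set V(q)={w : Ryw}. Then □q at y so ◇□q at x, so □◇q at x, so ◇q at z, giving w with Rzw and Ryw.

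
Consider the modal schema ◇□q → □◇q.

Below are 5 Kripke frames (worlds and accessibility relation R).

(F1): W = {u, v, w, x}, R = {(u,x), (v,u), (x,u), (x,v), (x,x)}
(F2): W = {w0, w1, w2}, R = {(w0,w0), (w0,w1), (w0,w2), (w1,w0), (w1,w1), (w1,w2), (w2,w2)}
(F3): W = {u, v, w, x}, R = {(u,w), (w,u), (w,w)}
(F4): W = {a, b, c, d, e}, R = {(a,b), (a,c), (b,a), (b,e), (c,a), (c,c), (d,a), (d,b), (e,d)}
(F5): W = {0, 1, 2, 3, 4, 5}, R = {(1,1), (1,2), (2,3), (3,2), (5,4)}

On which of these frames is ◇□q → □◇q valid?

The schema corresponds to convergence: ∀x ∀y ∀z (Rxy ∧ Rxz → ∃w (Ryw ∧ Rzw)).
(F1): fails — Rxu and Rxv but u and v have no common successor.
(F2): holds.
(F3): holds.
(F4): fails — Rba and Rbe but a and e have no common successor.
(F5): fails — R12 and R11 but 2 and 1 have no common successor.
Valid on: (F2), (F3).

(F2), (F3)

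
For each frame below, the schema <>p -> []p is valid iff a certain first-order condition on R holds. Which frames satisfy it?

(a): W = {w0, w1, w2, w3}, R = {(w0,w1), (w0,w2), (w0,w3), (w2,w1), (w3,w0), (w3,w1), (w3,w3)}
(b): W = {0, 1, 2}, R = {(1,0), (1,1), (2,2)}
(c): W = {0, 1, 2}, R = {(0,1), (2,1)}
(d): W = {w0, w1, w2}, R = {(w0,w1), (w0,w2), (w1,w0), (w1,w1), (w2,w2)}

(c)

Frame correspondent (Sahlqvist): forall x forall y forall z (Rxy & Rxz -> y = z) — i.e. partial functionality.
(a): fails — w0 sees both w1 and w2.
(b): fails — 1 sees both 0 and 1.
(c): condition met.
(d): fails — w0 sees both w1 and w2.
Valid on: (c).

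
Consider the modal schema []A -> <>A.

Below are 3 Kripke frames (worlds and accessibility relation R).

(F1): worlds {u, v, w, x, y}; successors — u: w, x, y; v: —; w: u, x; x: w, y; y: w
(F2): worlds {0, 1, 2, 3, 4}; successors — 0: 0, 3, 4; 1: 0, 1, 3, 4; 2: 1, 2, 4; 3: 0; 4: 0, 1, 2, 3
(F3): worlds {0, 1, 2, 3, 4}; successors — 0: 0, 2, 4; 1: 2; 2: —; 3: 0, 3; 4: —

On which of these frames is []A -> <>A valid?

(F2)

Frame correspondent (Sahlqvist): forall x exists y Rxy — i.e. seriality.
(F1): fails — world v has no successor.
(F2): holds.
(F3): fails — world 2 has no successor.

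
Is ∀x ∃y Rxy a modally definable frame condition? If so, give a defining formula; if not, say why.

This is a Sahlqvist condition; the D axiom □q → ◇q defines it.
Suppose □q→◇q is valid. At any x set V(q)=W. Then □q at x, so ◇q at x, so x has a successor.

Definable; □q → ◇q defines it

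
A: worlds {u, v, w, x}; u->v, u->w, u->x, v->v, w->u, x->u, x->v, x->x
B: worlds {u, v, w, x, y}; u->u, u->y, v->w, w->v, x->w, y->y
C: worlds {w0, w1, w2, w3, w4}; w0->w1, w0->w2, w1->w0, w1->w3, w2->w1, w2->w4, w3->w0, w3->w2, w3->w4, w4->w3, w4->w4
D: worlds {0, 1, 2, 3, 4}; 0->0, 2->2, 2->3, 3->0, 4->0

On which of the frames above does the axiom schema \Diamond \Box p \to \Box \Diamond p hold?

B

This is the axiom for convergence; its first-order frame correspondent is \forall x \forall y \forall z (Rxy \wedge Rxz \to \exists w (Ryw \wedge Rzw)).
A: fails — Ruv and Ruw but v and w have no common successor.
B: satisfies the condition.
C: fails — Rw0w1 and Rw0w2 but w1 and w2 have no common successor.
D: fails — R23 and R22 but 3 and 2 have no common successor.
Valid on: B.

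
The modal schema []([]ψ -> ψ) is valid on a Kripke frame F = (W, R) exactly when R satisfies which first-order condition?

Shift-reflexivity

Suppose □(□ψ→ψ) is valid. Take Rxy and set V(ψ)={w : Ryw}. Then at y, □ψ holds; since □(□ψ→ψ) at x, □ψ→ψ at y, so ψ at y, i.e. Ryy.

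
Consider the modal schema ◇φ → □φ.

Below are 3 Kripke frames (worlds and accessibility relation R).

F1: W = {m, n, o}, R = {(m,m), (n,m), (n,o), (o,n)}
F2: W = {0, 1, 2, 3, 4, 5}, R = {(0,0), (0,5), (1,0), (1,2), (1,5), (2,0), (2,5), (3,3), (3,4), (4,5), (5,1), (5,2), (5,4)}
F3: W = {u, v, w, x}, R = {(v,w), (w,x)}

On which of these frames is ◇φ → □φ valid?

F3

This is the axiom for partial functionality; its first-order frame correspondent is ∀x ∀y ∀z (Rxy ∧ Rxz → y = z).
F1: fails — n sees both m and o.
F2: fails — 0 sees both 0 and 5.
F3: holds.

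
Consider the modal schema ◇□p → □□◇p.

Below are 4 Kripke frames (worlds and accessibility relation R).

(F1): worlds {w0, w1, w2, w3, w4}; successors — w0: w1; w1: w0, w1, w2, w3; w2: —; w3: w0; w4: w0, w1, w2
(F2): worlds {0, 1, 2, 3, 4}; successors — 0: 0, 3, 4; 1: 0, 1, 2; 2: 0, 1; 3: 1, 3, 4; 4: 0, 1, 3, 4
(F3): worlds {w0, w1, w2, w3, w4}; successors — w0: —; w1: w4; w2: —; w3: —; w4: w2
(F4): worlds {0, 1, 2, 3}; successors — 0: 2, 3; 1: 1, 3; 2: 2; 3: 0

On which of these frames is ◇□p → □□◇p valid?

(F2)

Frame correspondent (Sahlqvist): ∀x ∀y ∀z ((xRy ∧ xR²z) → ∃w (yRw ∧ zRw)) — i.e. a generalized confluence (Geach) condition.
(F1): fails — w0Rw1, w0R²w2 but no w with w1Rw and w2Rw.
(F2): holds.
(F3): fails — w1Rw4, w1R²w2 but no w with w4Rw and w2Rw.
(F4): fails — 0R3, 0R²0 but no w with 3Rw and 0Rw.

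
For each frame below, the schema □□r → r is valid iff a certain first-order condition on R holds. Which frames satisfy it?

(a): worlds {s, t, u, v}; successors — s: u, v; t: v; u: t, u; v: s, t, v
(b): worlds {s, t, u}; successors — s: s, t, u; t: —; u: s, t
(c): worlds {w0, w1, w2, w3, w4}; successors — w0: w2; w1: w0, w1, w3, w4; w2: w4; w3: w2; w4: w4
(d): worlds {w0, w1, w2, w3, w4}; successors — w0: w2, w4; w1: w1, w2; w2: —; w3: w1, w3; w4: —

(a)

This is the axiom for a generalized confluence (Geach) condition; its first-order frame correspondent is ∀x ∃w (xR²w ∧ x = w).
(a): holds.
(b): fails — at t but no w with tR²w and t=w.
(c): fails — at w0 but no w with w0R²w and w0=w.
(d): fails — at w0 but no w with w0R²w and w0=w.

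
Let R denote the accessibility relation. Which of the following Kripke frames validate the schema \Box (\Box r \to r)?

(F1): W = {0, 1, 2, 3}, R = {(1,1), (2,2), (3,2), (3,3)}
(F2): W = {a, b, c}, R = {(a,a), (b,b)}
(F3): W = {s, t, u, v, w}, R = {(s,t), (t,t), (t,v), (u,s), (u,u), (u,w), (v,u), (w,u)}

(F1), (F2)

Frame correspondent (Sahlqvist): \forall x \forall y (Rxy \to Ryy) — i.e. shift-reflexivity.
(F1): condition met.
(F2): condition met.
(F3): fails — Rtv but not Rvv.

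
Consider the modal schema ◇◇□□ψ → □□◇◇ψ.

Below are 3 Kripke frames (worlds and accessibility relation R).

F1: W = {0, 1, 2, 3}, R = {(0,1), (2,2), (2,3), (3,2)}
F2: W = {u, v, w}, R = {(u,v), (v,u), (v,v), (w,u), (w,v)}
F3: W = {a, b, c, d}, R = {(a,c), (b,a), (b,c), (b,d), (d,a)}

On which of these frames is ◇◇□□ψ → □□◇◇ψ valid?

Frame correspondent (Sahlqvist): ∀x ∀y ∀z ((xR²y ∧ xR²z) → ∃w (yR²w ∧ zR²w)) — i.e. a generalized confluence (Geach) condition.
F1: satisfies the condition.
F2: satisfies the condition.
F3: fails — bR²a, bR²a but no w with aR²w and aR²w.

F1, F2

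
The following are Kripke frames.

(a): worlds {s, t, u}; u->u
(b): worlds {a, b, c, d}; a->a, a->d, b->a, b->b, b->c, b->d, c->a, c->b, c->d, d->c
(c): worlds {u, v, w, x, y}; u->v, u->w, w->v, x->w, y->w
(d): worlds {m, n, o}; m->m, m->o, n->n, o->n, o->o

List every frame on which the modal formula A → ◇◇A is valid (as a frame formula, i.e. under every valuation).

(b), (d)

This is the axiom for a generalized confluence (Geach) condition; its first-order frame correspondent is ∀x ∃w (x = w ∧ xR²w).
(a): fails — at s but no w with s=w and sR²w.
(b): holds.
(c): fails — at u but no t with u=t and uR²t.
(d): holds.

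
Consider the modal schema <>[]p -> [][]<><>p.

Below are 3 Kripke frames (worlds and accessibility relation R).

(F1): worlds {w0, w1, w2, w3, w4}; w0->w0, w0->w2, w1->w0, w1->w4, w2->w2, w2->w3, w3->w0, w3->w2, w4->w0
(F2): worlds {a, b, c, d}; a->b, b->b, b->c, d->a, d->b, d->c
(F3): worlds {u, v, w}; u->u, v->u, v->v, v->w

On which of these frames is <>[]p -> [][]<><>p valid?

The schema corresponds to a generalized confluence (Geach) condition: forall x forall y forall z ((xRy & x R^2 z) -> exists w (yRw & z R^2 w)).
(F1): ✓.
(F2): fails — aRb, aR²c but no w with bRw and cR²w.
(F3): fails — vRu, vR²w but no t with uRt and wR²t.
Valid on: (F1).

(F1)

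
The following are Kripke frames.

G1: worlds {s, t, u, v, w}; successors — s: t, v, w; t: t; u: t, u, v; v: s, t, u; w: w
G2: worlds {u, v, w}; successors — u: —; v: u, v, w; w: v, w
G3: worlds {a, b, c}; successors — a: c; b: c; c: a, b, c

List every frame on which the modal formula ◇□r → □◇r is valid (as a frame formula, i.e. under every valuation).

Frame correspondent (Sahlqvist): ∀x ∀y ∀z (Rxy ∧ Rxz → ∃w (Ryw ∧ Rzw)) — i.e. convergence.
G1: fails — Rsv and Rsw but v and w have no common successor.
G2: fails — Rvv and Rvu but v and u have no common successor.
G3: holds.
Valid on: G3.

G3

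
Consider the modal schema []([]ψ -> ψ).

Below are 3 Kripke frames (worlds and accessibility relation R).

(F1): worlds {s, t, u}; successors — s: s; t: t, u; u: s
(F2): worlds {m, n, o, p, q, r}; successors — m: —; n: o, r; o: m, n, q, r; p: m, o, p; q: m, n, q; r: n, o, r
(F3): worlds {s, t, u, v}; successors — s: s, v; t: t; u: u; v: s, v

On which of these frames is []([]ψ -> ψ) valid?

Frame correspondent (Sahlqvist): forall x forall y (Rxy -> Ryy) — i.e. shift-reflexivity.
(F1): fails — Rtu but not Ruu.
(F2): fails — Rom but not Rmm.
(F3): ✓.

(F3)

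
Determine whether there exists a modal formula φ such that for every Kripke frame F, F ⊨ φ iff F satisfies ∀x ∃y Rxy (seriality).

Yes: it is seriality, defined by the D schema □q → ◇q.
Suppose □q→◇q is valid. At any x set V(q)=W. Then □q at x, so ◇q at x, so x has a successor.

Definable; □q → ◇q defines it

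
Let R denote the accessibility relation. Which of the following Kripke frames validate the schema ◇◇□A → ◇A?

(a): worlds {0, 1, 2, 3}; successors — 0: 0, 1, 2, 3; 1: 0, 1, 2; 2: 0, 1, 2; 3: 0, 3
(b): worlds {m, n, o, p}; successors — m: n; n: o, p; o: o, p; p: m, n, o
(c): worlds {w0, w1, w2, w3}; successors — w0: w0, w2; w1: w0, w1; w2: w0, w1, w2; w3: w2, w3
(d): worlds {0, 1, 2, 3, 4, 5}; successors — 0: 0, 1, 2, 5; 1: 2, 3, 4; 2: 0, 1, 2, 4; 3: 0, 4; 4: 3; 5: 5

(a)

This is the axiom for a generalized confluence (Geach) condition; its first-order frame correspondent is ∀x ∀y (xR²y → ∃w (yRw ∧ xRw)).
(a): condition met.
(b): fails — mR²o but no w with oRw and mRw.
(c): fails — w3R²w1 but no w with w1Rw and w3Rw.
(d): fails — 0R²4 but no w with 4Rw and 0Rw.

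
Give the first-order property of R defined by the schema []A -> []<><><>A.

forall x forall z (xRz -> exists w (xRw & z R^3 w))

This is a Sahlqvist (Geach-type) schema ◇^0□^1A → □^1◇^3A.
Minimal-valuation argument: fix x; take any y with xR^0y and any z with xR^1z. Set V(A) to the set of worlds R-reachable from y in exactly 1 step. Then □^1A holds at y, so the antecedent holds at x; validity forces ◇^3A at z, giving a w with zR^3w and yR^1w.
First-order correspondent: forall x forall z (xRz -> exists w (xRw & z R^3 w)).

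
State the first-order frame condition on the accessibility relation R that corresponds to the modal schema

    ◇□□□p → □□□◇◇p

∀x ∀y ∀z ((xRy ∧ xR³z) → ∃w (yR³w ∧ zR²w))

This is a Sahlqvist (Geach-type) schema ◇^1□^3p → □^3◇^2p.
First-order correspondent: ∀x ∀y ∀z ((xRy ∧ xR³z) → ∃w (yR³w ∧ zR²w)).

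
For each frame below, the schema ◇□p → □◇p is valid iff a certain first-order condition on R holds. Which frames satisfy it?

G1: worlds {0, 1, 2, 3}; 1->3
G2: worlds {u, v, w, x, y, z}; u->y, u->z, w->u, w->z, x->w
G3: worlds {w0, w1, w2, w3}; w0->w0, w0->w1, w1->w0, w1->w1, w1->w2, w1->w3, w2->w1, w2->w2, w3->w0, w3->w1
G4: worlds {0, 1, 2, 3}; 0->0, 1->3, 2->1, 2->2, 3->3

The schema corresponds to convergence: ∀x ∀y ∀z (Rxy ∧ Rxz → ∃w (Ryw ∧ Rzw)).
G1: fails — R13 and R13 but 3 and 3 have no common successor.
G2: fails — Ruz and Ruz but z and z have no common successor.
G3: condition met.
G4: fails — R22 and R21 but 2 and 1 have no common successor.
Valid on: G3.

G3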